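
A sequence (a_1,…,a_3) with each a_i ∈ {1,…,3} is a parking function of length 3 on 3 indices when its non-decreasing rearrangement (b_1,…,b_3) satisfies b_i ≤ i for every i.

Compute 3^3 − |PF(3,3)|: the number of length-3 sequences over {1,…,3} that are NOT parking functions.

#PF = (3+1−3)·(3+1)^{3−1} = 1×16 = 16 [KW]
Check (3,3,1) → sorted (1,3,3): b_2=3>2, not a PF.
So 27 − 16 = 11 fail.

11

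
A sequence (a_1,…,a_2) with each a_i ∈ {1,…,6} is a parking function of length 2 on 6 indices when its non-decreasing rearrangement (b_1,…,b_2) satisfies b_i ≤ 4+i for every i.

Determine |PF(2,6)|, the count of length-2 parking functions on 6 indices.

35

|PF| = (6−2+1)·(6+1)^(2−1) = 5·7 = 35
One tuple (3,3) → sorted (3,3): b_i ≤ 4+i ∀i, a PF.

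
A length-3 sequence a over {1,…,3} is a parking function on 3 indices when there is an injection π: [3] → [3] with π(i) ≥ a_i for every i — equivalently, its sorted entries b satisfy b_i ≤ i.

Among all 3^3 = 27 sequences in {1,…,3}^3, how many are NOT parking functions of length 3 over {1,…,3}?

11

|PF(3,3)| = (4−3)·4^(3−1) = 1×16 = 16 (Konheim–Weiss)
One tuple (1,3,3) → sorted (1,3,3): b_2=3>2, not a PF.
3^3 − 16 = 27 − 16 = 11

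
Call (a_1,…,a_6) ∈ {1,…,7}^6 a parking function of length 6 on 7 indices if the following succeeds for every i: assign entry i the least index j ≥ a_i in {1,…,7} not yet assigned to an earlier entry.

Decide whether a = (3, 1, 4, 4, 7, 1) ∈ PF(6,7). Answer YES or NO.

YES

Order a: b = (1, 1, 3, 4, 4, 7).
  b_1=1 ≤ 2
  b_2=1 ≤ 3
  b_3=3 ≤ 4
  b_4=4 ≤ 5
  b_5=4 ≤ 6
  b_6=7 ≤ 7
All bounds hold ⇒ YES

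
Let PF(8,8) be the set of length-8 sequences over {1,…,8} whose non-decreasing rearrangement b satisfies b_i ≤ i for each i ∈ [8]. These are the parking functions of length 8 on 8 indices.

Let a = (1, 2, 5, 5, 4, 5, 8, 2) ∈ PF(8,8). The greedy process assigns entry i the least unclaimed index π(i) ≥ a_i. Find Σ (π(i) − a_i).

Σπ = 36 ({1..8} each once); Σa = 1+2+5+5+4+5+8+2 = 32; disp = 36−32 = 4.

4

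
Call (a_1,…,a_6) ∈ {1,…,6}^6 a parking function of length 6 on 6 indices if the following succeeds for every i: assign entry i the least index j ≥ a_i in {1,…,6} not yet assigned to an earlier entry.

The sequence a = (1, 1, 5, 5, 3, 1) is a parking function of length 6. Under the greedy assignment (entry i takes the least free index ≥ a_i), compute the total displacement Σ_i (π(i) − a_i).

5

Σπ = 21 ({1..6} each once); Σa = 1+1+5+5+3+1 = 16; disp = 21−16 = 5.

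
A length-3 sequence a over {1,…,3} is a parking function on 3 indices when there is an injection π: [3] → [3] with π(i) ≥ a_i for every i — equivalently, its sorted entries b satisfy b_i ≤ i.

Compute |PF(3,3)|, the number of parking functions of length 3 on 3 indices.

#PF = (4−3)·4^(3−1) = 1·16 = 16 (Pollak)
Check (2,1,3) → sorted (1,2,3): b_i ≤ i ∀i, a PF.

16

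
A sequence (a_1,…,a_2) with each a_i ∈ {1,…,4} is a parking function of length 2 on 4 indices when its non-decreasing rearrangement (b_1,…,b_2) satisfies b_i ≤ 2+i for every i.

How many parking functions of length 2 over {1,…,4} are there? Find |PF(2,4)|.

15

|PF| = 3·5^1 = 3×5 = 15
E.g. (4,2) → sorted (2,4): b_i ≤ 2+i ∀i, a PF.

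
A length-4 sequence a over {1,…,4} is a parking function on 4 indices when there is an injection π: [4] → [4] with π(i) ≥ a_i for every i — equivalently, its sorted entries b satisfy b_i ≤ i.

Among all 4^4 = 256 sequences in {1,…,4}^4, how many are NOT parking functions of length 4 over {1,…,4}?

#PF = 1·5^3 = 1 · 125 = 125
E.g. (4,3,3,3) → sorted (3,3,3,4): b_1=3>1, not a PF.
4^4 − 125 = 256 − 125 = 131

131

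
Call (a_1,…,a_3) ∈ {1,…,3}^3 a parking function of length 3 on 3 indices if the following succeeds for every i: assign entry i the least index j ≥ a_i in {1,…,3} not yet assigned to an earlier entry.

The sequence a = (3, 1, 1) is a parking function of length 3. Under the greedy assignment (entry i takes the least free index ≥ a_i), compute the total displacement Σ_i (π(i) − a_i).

Σπ = 6 ({1..3} each once); Σa = 3+1+1 = 5; disp = 6−5 = 1.

1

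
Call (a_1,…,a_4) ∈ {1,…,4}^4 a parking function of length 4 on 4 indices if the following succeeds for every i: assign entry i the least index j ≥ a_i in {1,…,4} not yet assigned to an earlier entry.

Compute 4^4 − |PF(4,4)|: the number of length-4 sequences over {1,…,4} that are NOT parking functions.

131

Count = (4−4+1)·(4+1)^(4−1) = 1×125 = 125
Example (4,2,2,4) → sorted (2,2,4,4): b_1=2>1, not a PF.
4^4 − 125 = 256 − 125 = 131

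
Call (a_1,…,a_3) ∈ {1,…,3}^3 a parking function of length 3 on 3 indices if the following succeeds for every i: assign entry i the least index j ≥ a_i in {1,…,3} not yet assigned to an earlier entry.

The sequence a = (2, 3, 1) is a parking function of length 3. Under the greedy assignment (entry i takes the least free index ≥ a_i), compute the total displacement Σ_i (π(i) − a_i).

0

Σπ(i) = 1+…+3 = 6; Σa = 2+3+1 = 6; disp = 6−6 = 0.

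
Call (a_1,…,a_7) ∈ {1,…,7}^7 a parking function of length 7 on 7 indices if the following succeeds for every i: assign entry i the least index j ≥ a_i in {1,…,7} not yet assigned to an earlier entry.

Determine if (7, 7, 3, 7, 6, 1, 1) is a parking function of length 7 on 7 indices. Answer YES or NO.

NO

Rearranged: b = (1, 1, 3, 6, 7, 7, 7).
  b_1=1 ≤ 1
  b_2=1 ≤ 2
  b_3=3 ≤ 3
  b_4=6 > 4
  fails at i=4 ⇒ NO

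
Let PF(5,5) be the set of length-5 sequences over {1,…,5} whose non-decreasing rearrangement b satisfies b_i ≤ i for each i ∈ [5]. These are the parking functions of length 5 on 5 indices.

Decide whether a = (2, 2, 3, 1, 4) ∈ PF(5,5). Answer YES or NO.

YES

Rearranged: b = (1, 2, 2, 3, 4).
  b_1=1 ≤ 1
  b_2=2 ≤ 2
  b_3=2 ≤ 3
  b_4=3 ≤ 4
  b_5=4 ≤ 5
All bounds hold ⇒ YES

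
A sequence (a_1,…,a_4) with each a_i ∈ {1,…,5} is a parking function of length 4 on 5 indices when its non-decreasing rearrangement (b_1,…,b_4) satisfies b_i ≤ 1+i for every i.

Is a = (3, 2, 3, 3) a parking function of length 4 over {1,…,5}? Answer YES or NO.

YES

Sorted: b = (2, 3, 3, 3).
  b_1=2 ≤ 2
  b_2=3 ≤ 3
  b_3=3 ≤ 4
  b_4=3 ≤ 5
All bounds hold ⇒ YES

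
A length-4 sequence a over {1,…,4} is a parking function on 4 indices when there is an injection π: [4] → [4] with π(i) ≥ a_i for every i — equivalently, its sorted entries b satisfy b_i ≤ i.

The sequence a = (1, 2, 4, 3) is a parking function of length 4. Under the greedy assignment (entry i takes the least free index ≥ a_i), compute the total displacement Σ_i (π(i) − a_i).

0

Σπ = 10 ({1..4} each once); Σa = 1+2+4+3 = 10; disp = 10−10 = 0.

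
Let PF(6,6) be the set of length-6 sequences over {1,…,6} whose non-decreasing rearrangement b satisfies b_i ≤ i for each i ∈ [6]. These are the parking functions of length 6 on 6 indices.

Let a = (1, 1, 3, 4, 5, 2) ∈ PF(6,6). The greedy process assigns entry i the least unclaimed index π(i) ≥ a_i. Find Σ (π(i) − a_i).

5

Σπ = 6·7/2 = 21 (π permutes [6]); Σa = 1+1+3+4+5+2 = 16; disp = 21−16 = 5.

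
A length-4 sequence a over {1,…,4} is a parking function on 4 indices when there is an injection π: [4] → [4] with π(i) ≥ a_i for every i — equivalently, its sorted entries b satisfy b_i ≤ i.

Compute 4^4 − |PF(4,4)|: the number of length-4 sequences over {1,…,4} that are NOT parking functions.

#PF = 1·5^3 = 1 · 125 = 125 (Konheim–Weiss)
Example (1,4,3,4) → sorted (1,3,4,4): b_2=3>2, not a PF.
4^4 − 125 = 256 − 125 = 131

131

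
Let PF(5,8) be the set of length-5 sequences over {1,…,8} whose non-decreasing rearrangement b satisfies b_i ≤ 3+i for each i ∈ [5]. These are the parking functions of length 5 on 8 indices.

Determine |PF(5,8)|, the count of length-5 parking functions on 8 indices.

|PF| = (8−5+1)·(8+1)^(5−1) = 4×6561 = 26244
E.g. (7,2,5,4,1) → sorted (1,2,4,5,7): b_i ≤ 3+i ∀i, a PF.

26244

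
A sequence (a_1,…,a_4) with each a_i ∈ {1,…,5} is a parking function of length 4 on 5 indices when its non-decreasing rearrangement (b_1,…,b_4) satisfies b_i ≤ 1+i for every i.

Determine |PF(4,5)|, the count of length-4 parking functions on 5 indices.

|PF(4,5)| = (5−4+1)·(5+1)^(4−1) = 2 · 216 = 432 [KW]
One tuple (1,3,2,4) → sorted (1,2,3,4): b_i ≤ 1+i ∀i, a PF.

432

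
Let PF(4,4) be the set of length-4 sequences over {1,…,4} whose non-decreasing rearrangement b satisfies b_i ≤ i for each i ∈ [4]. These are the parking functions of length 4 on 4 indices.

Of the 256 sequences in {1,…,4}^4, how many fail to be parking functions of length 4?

|PF(4,4)| = (4−4+1)·(4+1)^(4−1) = 1×125 = 125 (Pollak)
One tuple (2,3,4,3) → sorted (2,3,3,4): b_1=2>1, not a PF.
Total 256; non-PF = 256−125 = 131

131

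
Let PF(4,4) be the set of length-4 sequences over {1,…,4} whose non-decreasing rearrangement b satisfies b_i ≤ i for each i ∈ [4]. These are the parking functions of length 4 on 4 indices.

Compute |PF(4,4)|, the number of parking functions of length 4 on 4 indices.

|PF| = 1·5^3 = 1·125 = 125
Example (3,1,1,2) → sorted (1,1,2,3): b_i ≤ i ∀i, a PF.

125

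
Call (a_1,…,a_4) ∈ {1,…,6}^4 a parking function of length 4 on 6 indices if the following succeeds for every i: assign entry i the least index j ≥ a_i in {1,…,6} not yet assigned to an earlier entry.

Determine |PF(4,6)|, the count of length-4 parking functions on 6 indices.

Count = 3·7^3 = 3×343 = 1029 (Pollak)
Example (5,3,1,5) → sorted (1,3,5,5): b_i ≤ 2+i ∀i, a PF.

1029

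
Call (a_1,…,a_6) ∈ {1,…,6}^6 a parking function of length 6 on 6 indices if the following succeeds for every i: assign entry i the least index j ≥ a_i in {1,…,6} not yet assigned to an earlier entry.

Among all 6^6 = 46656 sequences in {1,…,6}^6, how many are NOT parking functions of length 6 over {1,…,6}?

#PF = (7−6)·7^(6−1) = 1×16807 = 16807 [KW]
E.g. (6,6,6,6,5,2) → sorted (2,5,6,6,6,6): b_1=2>1, not a PF.
Total 46656; non-PF = 46656−16807 = 29849

29849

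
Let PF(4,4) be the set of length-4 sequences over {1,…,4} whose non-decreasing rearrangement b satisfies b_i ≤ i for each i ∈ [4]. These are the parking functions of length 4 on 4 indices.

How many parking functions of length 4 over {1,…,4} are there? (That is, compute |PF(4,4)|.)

|PF(4,4)| = (4−4+1)·(4+1)^(4−1) = 1×125 = 125
One tuple (2,1,4,2) → sorted (1,2,2,4): b_i ≤ i ∀i, a PF.

125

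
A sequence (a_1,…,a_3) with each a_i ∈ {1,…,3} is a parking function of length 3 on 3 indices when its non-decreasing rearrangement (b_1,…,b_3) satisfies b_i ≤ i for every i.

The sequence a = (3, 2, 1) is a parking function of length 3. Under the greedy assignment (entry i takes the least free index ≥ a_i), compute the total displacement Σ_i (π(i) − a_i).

Σπ = 3·4/2 = 6 (π permutes [3]); Σa = 3+2+1 = 6; disp = 6−6 = 0.

0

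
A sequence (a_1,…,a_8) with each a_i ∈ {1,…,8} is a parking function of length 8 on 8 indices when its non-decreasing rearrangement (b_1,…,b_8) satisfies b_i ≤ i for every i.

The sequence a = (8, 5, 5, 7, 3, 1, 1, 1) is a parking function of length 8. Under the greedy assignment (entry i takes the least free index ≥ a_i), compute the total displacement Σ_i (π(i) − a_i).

Σπ = 36 ({1..8} each once); Σa = 8+5+5+7+3+1+1+1 = 31; disp = 36−31 = 5.

5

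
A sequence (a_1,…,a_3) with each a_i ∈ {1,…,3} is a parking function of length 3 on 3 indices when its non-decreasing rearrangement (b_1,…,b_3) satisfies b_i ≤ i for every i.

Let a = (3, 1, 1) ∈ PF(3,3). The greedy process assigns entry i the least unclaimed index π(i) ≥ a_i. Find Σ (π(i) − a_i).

Σπ = 3·4/2 = 6 (π permutes [3]); Σa = 3+1+1 = 5; disp = 6−5 = 1.

1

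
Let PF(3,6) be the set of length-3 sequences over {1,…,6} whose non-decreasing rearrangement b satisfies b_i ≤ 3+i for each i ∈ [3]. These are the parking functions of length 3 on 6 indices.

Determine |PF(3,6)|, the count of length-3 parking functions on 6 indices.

196

|PF| = (6+1−3)·(6+1)^{3−1} = 4×49 = 196 (Pollak)
One tuple (3,2,3) → sorted (2,3,3): b_i ≤ 3+i ∀i, a PF.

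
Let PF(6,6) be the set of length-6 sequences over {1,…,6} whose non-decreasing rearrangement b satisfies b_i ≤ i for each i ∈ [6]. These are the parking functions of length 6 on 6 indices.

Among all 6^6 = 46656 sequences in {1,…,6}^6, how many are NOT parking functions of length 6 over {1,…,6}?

29849

|PF| = (7−6)·7^(6−1) = 1×16807 = 16807 (Pollak)
Example (5,5,5,5,3,5) → sorted (3,5,5,5,5,5): b_1=3>1, not a PF.
6^6 − 16807 = 46656 − 16807 = 29849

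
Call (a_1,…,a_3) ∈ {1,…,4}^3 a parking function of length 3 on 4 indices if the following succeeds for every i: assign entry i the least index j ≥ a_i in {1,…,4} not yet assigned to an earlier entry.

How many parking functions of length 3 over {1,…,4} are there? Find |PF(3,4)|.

50

|PF| = (4+1−3)·(4+1)^{3−1} = 2·25 = 50 (Pollak)
One tuple (1,2,2) → sorted (1,2,2): b_i ≤ 1+i ∀i, a PF.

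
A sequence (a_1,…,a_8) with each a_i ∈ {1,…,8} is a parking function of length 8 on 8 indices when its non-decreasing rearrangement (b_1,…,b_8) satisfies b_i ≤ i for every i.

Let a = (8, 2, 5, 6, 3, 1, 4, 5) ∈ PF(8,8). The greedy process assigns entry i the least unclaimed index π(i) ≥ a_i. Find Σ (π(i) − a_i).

2

Σπ = 36 ({1..8} each once); Σa = 8+2+5+6+3+1+4+5 = 34; disp = 36−34 = 2.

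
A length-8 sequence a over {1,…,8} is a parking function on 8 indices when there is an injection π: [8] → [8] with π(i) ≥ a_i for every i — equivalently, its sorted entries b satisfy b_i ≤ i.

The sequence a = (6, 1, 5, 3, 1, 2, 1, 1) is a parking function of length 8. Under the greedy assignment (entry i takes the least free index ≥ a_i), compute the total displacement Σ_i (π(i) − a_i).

Σπ = 36 ({1..8} each once); Σa = 6+1+5+3+1+2+1+1 = 20; disp = 36−20 = 16.

16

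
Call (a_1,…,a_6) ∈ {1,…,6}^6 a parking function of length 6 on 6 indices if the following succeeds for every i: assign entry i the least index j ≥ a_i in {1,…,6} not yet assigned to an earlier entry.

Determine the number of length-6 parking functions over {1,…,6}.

Count = (7−6)·7^(6−1) = 1 · 16807 = 16807 [KW]
E.g. (1,1,4,1,6,3) → sorted (1,1,1,3,4,6): b_i ≤ i ∀i, a PF.

16807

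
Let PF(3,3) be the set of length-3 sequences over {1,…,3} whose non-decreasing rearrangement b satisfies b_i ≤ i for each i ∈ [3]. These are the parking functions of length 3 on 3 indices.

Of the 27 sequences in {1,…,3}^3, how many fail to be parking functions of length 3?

11

Count = 1·4^2 = 1·16 = 16
Example (2,2,3) → sorted (2,2,3): b_1=2>1, not a PF.
So 27 − 16 = 11 fail.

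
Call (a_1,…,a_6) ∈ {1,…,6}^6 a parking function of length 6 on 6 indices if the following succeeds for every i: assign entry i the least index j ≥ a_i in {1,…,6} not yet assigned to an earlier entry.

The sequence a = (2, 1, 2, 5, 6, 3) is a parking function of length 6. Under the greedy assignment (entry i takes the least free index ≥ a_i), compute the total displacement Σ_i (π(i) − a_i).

Σπ = 21 ({1..6} each once); Σa = 2+1+2+5+6+3 = 19; disp = 21−19 = 2.

2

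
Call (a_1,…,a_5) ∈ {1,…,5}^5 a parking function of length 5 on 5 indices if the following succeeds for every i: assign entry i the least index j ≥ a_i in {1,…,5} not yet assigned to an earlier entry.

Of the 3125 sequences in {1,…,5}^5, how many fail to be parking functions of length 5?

|PF(5,5)| = (6−5)·6^(5−1) = 1·1296 = 1296 (Pollak)
One tuple (1,4,4,5,3) → sorted (1,3,4,4,5): b_2=3>2, not a PF.
So 3125 − 1296 = 1829 fail.

1829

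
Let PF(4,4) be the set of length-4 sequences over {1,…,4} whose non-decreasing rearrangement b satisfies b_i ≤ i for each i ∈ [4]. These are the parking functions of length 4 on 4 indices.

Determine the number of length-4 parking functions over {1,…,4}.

125

#PF = (4−4+1)·(4+1)^(4−1) = 1·125 = 125 (Pollak)
Example (3,1,1,2) → sorted (1,1,2,3): b_i ≤ i ∀i, a PF.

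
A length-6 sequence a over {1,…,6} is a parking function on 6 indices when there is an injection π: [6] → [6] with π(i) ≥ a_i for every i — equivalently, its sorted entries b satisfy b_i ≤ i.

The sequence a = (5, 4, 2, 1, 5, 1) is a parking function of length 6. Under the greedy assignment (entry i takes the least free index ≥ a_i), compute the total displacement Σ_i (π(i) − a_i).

Σπ = 6·7/2 = 21 (π permutes [6]); Σa = 5+4+2+1+5+1 = 18; disp = 21−18 = 3.

3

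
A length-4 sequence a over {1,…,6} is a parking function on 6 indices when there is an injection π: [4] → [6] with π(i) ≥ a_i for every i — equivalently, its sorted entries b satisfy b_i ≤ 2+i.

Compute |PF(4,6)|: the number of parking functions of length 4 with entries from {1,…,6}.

Count = (6−4+1)·(6+1)^(4−1) = 3×343 = 1029 (Pollak)
Example (3,5,2,5) → sorted (2,3,5,5): b_i ≤ 2+i ∀i, a PF.

1029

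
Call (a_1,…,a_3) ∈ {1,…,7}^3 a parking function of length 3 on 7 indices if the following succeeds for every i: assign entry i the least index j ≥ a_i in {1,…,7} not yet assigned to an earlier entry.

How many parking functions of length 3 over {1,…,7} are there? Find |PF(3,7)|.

320

#PF = 5·8^2 = 5×64 = 320
Check (6,6,2) → sorted (2,6,6): b_i ≤ 4+i ∀i, a PF.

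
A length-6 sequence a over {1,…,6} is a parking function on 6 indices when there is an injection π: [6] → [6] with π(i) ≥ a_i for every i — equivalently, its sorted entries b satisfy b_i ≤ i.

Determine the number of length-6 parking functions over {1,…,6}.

Count = (6−6+1)·(6+1)^(6−1) = 1×16807 = 16807 (Konheim–Weiss)
Check (3,5,2,1,2,4) → sorted (1,2,2,3,4,5): b_i ≤ i ∀i, a PF.

16807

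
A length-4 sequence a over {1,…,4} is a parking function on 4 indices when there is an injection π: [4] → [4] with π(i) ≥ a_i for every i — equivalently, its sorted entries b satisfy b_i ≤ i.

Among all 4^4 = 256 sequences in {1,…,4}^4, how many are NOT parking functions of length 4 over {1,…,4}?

131

Count = (4+1−4)·(4+1)^{4−1} = 1·125 = 125
Example (4,4,4,4) → sorted (4,4,4,4): b_1=4>1, not a PF.
So 256 − 125 = 131 fail.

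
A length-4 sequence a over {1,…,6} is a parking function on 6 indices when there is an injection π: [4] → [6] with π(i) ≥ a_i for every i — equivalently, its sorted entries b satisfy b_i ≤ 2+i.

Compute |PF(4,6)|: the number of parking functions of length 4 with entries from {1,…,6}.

Count = (7−4)·7^(4−1) = 3 · 343 = 1029
E.g. (1,6,1,5) → sorted (1,1,5,6): b_i ≤ 2+i ∀i, a PF.

1029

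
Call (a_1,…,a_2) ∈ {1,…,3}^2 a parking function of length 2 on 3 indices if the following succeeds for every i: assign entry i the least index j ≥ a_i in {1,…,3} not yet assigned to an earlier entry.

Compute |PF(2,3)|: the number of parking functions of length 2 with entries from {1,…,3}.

8

|PF(2,3)| = 2·4^1 = 2×4 = 8 (Konheim–Weiss)
Example (1,2) → sorted (1,2): b_i ≤ 1+i ∀i, a PF.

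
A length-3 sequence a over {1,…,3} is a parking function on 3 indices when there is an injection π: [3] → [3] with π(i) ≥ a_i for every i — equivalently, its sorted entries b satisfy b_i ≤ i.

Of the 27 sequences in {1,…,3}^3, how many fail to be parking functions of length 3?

|PF(3,3)| = 1·4^2 = 1·16 = 16 [KW]
One tuple (3,2,3) → sorted (2,3,3): b_1=2>1, not a PF.
Total 27; non-PF = 27−16 = 11

11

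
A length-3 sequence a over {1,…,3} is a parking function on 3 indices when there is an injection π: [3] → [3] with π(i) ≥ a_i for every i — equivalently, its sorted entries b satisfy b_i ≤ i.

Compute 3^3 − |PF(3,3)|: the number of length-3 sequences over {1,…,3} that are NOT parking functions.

11

|PF(3,3)| = (4−3)·4^(3−1) = 1·16 = 16 (Konheim–Weiss)
Example (2,2,3) → sorted (2,2,3): b_1=2>1, not a PF.
So 27 − 16 = 11 fail.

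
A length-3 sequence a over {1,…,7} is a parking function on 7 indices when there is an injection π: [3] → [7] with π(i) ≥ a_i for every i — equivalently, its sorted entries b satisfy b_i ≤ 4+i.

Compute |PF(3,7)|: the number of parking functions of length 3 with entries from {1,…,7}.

|PF(3,7)| = 5·8^2 = 5·64 = 320 (Pollak)
E.g. (4,3,2) → sorted (2,3,4): b_i ≤ 4+i ∀i, a PF.

320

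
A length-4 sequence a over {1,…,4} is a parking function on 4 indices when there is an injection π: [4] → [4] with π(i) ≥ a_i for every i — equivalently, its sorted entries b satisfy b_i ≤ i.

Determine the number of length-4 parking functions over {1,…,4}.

Count = 1·5^3 = 1×125 = 125 (Konheim–Weiss)
Example (1,3,1,4) → sorted (1,1,3,4): b_i ≤ i ∀i, a PF.

125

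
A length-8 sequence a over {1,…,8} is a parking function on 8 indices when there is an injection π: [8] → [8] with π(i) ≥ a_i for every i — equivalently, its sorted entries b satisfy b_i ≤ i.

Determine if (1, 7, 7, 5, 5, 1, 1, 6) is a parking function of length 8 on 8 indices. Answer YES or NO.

Rearranged: b = (1, 1, 1, 5, 5, 6, 7, 7).
  b_1=1 ≤ 1
  b_2=1 ≤ 2
  b_3=1 ≤ 3
  b_4=5 > 4
  fails at i=4 ⇒ NO

NO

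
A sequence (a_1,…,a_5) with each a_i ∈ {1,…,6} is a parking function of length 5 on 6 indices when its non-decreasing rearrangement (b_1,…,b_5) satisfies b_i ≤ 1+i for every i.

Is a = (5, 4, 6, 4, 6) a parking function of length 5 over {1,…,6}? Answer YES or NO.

Order a: b = (4, 4, 5, 6, 6).
  b_1=4 > 2
  fails at i=1 ⇒ NO

NO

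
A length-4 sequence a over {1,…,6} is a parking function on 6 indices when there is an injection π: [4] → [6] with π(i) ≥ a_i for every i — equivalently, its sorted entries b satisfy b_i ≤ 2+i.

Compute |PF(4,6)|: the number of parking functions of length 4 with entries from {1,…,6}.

1029

|PF(4,6)| = (6+1−4)·(6+1)^{4−1} = 3 · 343 = 1029
Example (1,3,6,4) → sorted (1,3,4,6): b_i ≤ 2+i ∀i, a PF.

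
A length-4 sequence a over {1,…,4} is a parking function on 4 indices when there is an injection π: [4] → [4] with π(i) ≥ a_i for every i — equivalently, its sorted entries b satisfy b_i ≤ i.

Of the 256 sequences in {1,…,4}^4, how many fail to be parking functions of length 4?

#PF = (5−4)·5^(4−1) = 1×125 = 125
Example (2,4,1,4) → sorted (1,2,4,4): b_3=4>3, not a PF.
Total 256; non-PF = 256−125 = 131

131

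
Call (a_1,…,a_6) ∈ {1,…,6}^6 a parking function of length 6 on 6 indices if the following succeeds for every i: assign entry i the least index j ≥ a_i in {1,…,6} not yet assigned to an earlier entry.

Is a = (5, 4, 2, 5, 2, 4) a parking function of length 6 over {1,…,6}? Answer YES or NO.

NO

Order a: b = (2, 2, 4, 4, 5, 5).
  b_1=2 > 1
  fails at i=1 ⇒ NO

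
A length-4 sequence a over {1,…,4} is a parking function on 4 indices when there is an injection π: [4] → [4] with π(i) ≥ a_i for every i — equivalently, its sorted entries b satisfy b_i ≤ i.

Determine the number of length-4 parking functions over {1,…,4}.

125

|PF| = (5−4)·5^(4−1) = 1 · 125 = 125
One tuple (1,1,3,2) → sorted (1,1,2,3): b_i ≤ i ∀i, a PF.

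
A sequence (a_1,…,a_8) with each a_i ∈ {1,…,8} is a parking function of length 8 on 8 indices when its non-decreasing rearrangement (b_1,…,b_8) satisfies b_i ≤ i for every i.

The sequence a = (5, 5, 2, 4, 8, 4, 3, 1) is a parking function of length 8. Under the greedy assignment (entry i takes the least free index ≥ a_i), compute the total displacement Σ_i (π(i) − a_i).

Σπ = 36 ({1..8} each once); Σa = 5+5+2+4+8+4+3+1 = 32; disp = 36−32 = 4.

4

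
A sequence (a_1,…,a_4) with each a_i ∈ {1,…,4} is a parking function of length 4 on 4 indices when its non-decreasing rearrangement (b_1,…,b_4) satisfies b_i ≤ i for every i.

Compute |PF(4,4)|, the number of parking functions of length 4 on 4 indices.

125

|PF(4,4)| = (4−4+1)·(4+1)^(4−1) = 1 · 125 = 125 (Pollak)
One tuple (2,4,1,3) → sorted (1,2,3,4): b_i ≤ i ∀i, a PF.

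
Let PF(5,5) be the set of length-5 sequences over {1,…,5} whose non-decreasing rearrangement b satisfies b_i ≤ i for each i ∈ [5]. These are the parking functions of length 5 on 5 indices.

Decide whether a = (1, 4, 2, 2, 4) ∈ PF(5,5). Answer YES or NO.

Sorted: b = (1, 2, 2, 4, 4).
  b_1=1 ≤ 1
  b_2=2 ≤ 2
  b_3=2 ≤ 3
  b_4=4 ≤ 4
  b_5=4 ≤ 5
All bounds hold ⇒ YES

YES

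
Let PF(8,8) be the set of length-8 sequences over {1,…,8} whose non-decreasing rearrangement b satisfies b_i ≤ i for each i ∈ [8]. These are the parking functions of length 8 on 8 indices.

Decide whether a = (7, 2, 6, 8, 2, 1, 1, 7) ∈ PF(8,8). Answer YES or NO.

Order a: b = (1, 1, 2, 2, 6, 7, 7, 8).
  b_1=1 ≤ 1
  b_2=1 ≤ 2
  b_3=2 ≤ 3
  b_4=2 ≤ 4
  b_5=6 > 5
  fails at i=5 ⇒ NO

NO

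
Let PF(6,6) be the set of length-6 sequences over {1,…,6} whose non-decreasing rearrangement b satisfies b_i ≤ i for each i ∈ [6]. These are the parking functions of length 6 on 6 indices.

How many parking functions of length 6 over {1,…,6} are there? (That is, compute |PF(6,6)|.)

16807

|PF| = (6+1−6)·(6+1)^{6−1} = 1×16807 = 16807 [KW]
Check (3,5,6,1,3,1) → sorted (1,1,3,3,5,6): b_i ≤ i ∀i, a PF.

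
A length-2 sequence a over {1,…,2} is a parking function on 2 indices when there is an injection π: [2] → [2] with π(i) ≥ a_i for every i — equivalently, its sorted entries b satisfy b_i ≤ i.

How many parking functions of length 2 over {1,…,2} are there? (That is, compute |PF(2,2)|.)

3

|PF(2,2)| = 1·3^1 = 1×3 = 3 (Konheim–Weiss)
Example (1,2) → sorted (1,2): b_i ≤ i ∀i, a PF.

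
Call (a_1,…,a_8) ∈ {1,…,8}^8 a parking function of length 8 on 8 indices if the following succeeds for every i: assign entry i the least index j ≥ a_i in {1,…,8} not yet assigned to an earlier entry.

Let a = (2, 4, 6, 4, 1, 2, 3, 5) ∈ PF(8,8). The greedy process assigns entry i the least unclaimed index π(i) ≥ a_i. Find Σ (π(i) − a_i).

Σπ(i) = 1+…+8 = 36; Σa = 2+4+6+4+1+2+3+5 = 27; disp = 36−27 = 9.

9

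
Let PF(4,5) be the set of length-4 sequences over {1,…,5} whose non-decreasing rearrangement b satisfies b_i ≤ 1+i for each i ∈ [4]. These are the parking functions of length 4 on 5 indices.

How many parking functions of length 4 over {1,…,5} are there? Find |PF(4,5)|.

|PF| = 2·6^3 = 2 · 216 = 432 (Konheim–Weiss)
Check (2,1,1,5) → sorted (1,1,2,5): b_i ≤ 1+i ∀i, a PF.

432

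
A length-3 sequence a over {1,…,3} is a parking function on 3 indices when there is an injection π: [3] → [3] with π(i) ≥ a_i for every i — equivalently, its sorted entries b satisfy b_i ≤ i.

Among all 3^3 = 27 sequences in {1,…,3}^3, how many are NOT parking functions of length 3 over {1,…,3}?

11

|PF| = 1·4^2 = 1 · 16 = 16 (Konheim–Weiss)
Check (1,3,3) → sorted (1,3,3): b_2=3>2, not a PF.
3^3 − 16 = 27 − 16 = 11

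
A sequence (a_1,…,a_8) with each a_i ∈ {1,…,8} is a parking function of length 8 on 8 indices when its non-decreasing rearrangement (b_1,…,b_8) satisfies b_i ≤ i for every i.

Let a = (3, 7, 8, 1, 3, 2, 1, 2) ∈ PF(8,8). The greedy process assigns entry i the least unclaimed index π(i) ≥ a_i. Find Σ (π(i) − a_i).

9

Σπ(i) = 1+…+8 = 36; Σa = 3+7+8+1+3+2+1+2 = 27; disp = 36−27 = 9.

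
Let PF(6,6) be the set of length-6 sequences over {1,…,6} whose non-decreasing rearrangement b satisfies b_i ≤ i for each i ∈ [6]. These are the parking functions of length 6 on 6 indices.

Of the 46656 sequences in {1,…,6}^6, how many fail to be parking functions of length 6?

|PF| = 1·7^5 = 1×16807 = 16807 (Konheim–Weiss)
Check (6,6,4,6,4,1) → sorted (1,4,4,6,6,6): b_2=4>2, not a PF.
So 46656 − 16807 = 29849 fail.

29849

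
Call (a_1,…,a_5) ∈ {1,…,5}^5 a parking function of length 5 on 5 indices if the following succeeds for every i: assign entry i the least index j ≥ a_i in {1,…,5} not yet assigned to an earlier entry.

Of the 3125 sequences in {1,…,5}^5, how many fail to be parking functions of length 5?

1829

|PF| = 1·6^4 = 1·1296 = 1296 (Pollak)
Check (5,2,3,2,3) → sorted (2,2,3,3,5): b_1=2>1, not a PF.
So 3125 − 1296 = 1829 fail.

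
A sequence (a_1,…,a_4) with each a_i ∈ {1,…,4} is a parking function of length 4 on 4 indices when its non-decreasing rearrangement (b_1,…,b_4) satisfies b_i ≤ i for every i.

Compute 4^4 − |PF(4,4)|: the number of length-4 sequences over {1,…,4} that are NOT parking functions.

#PF = (5−4)·5^(4−1) = 1·125 = 125 [KW]
One tuple (3,4,4,4) → sorted (3,4,4,4): b_1=3>1, not a PF.
4^4 − 125 = 256 − 125 = 131

131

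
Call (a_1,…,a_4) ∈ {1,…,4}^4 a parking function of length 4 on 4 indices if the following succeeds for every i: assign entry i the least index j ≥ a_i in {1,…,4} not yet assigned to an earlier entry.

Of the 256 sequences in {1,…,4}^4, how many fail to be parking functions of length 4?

131

#PF = (5−4)·5^(4−1) = 1·125 = 125
Example (3,3,3,1) → sorted (1,3,3,3): b_2=3>2, not a PF.
Total 256; non-PF = 256−125 = 131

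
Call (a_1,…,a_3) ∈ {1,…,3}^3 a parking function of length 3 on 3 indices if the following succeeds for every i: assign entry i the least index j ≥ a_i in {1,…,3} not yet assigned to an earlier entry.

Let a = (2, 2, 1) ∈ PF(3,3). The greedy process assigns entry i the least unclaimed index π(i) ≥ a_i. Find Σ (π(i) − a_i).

Σπ = 3·4/2 = 6 (π permutes [3]); Σa = 2+2+1 = 5; disp = 6−5 = 1.

1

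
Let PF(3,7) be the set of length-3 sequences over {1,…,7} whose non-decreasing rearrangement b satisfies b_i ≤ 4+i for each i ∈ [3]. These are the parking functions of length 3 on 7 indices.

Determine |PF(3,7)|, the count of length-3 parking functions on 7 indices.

|PF| = (8−3)·8^(3−1) = 5·64 = 320 [KW]
Check (1,6,1) → sorted (1,1,6): b_i ≤ 4+i ∀i, a PF.

320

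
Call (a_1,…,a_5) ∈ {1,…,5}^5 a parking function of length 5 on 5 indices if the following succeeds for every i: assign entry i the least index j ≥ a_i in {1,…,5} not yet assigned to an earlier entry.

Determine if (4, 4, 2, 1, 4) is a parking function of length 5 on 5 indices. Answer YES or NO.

NO

Sorted: b = (1, 2, 4, 4, 4).
  b_1=1 ≤ 1
  b_2=2 ≤ 2
  b_3=4 > 3
  fails at i=3 ⇒ NO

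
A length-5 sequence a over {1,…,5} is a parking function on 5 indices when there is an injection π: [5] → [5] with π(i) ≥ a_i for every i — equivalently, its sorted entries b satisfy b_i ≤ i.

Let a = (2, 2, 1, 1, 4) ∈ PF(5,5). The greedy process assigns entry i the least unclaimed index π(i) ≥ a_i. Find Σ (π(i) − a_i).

5

Σπ(i) = 1+…+5 = 15; Σa = 2+2+1+1+4 = 10; disp = 15−10 = 5.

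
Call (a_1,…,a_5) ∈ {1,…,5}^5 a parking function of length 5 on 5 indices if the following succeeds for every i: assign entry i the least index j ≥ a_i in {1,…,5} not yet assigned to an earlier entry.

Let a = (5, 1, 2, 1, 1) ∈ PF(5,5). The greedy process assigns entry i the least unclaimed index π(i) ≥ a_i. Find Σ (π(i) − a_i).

5

Σπ = 15 ({1..5} each once); Σa = 5+1+2+1+1 = 10; disp = 15−10 = 5.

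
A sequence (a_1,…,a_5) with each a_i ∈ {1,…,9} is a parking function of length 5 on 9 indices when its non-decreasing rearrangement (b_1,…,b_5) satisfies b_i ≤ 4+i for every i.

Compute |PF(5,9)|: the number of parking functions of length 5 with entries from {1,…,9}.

50000

|PF| = 5·10^4 = 5·10000 = 50000 [KW]
Example (5,6,4,7,9) → sorted (4,5,6,7,9): b_i ≤ 4+i ∀i, a PF.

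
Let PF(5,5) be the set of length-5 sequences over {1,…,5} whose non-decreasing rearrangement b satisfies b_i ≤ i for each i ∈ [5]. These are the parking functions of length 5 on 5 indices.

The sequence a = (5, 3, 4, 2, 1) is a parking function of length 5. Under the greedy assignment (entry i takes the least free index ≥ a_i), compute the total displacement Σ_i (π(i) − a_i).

Σπ(i) = 1+…+5 = 15; Σa = 5+3+4+2+1 = 15; disp = 15−15 = 0.

0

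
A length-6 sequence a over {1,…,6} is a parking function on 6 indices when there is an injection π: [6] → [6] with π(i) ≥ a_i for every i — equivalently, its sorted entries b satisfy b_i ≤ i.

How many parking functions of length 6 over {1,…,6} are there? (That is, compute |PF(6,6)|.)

Count = (6−6+1)·(6+1)^(6−1) = 1 · 16807 = 16807
Example (2,3,1,3,4,1) → sorted (1,1,2,3,3,4): b_i ≤ i ∀i, a PF.

16807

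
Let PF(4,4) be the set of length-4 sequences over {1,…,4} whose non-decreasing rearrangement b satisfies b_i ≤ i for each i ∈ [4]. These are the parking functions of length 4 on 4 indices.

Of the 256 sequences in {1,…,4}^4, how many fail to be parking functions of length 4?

131

#PF = (4+1−4)·(4+1)^{4−1} = 1·125 = 125 (Pollak)
Example (2,3,4,3) → sorted (2,3,3,4): b_1=2>1, not a PF.
4^4 − 125 = 256 − 125 = 131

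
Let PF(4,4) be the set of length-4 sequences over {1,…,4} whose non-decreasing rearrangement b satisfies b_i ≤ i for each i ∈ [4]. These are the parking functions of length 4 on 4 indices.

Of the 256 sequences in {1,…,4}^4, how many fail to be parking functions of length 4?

131

|PF| = (5−4)·5^(4−1) = 1×125 = 125
Check (4,1,4,4) → sorted (1,4,4,4): b_2=4>2, not a PF.
4^4 − 125 = 256 − 125 = 131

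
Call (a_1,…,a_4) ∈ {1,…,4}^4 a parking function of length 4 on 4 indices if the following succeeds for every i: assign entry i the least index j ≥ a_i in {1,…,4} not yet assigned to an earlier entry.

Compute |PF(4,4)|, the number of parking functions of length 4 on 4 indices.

125

|PF(4,4)| = (4+1−4)·(4+1)^{4−1} = 1 · 125 = 125 (Konheim–Weiss)
Example (1,2,2,2) → sorted (1,2,2,2): b_i ≤ i ∀i, a PF.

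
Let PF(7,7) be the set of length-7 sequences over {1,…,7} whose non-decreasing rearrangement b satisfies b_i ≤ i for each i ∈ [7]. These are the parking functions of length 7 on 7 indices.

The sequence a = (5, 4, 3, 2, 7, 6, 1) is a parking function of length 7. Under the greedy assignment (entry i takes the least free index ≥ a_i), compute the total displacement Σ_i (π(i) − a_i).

Σπ = 28 ({1..7} each once); Σa = 5+4+3+2+7+6+1 = 28; disp = 28−28 = 0.

0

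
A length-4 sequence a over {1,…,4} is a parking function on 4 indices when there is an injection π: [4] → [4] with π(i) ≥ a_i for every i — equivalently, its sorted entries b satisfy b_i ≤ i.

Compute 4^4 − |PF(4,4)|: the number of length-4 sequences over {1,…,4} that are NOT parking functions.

131

|PF| = 1·5^3 = 1 · 125 = 125 (Pollak)
Example (3,4,3,4) → sorted (3,3,4,4): b_1=3>1, not a PF.
Total 256; non-PF = 256−125 = 131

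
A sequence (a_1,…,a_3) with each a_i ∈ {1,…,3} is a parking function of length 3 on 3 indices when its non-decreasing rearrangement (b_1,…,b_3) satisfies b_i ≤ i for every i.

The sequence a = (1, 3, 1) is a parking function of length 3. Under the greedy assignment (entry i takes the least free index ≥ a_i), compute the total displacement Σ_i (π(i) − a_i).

1

Σπ(i) = 1+…+3 = 6; Σa = 1+3+1 = 5; disp = 6−5 = 1.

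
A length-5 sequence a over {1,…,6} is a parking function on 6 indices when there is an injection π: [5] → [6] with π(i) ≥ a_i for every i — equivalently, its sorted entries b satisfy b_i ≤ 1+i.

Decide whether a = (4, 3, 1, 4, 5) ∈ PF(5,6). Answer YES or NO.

YES

Rearranged: b = (1, 3, 4, 4, 5).
  b_1=1 ≤ 2
  b_2=3 ≤ 3
  b_3=4 ≤ 4
  b_4=4 ≤ 5
  b_5=5 ≤ 6
All bounds hold ⇒ YES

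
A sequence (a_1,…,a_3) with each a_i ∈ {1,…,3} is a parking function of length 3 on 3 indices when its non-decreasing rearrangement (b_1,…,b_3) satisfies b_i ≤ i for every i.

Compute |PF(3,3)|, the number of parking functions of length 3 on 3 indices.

16

|PF| = (4−3)·4^(3−1) = 1 · 16 = 16 [KW]
Example (1,2,1) → sorted (1,1,2): b_i ≤ i ∀i, a PF.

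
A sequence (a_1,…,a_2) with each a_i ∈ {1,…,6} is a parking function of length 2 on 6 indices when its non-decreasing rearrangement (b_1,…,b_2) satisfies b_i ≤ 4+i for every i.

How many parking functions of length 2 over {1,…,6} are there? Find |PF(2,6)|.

35

|PF| = 5·7^1 = 5×7 = 35 (Pollak)
E.g. (1,6) → sorted (1,6): b_i ≤ 4+i ∀i, a PF.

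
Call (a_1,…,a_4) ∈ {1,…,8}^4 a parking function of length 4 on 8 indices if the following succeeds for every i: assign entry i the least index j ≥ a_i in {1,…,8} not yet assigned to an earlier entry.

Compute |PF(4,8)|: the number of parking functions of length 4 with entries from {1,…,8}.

3645

#PF = (8−4+1)·(8+1)^(4−1) = 5 · 729 = 3645 (Pollak)
One tuple (5,4,7,7) → sorted (4,5,7,7): b_i ≤ 4+i ∀i, a PF.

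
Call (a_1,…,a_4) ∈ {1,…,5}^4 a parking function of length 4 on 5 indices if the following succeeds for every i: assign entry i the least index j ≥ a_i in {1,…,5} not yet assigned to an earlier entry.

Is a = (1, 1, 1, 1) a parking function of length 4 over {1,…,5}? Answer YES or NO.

Order a: b = (1, 1, 1, 1).
  b_1=1 ≤ 2
  b_2=1 ≤ 3
  b_3=1 ≤ 4
  b_4=1 ≤ 5
All bounds hold ⇒ YES

YES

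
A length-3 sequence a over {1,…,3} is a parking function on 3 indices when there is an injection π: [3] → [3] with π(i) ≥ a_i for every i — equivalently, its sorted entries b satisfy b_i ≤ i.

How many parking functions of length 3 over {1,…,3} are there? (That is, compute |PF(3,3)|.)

#PF = (4−3)·4^(3−1) = 1×16 = 16 (Pollak)
Example (2,1,3) → sorted (1,2,3): b_i ≤ i ∀i, a PF.

16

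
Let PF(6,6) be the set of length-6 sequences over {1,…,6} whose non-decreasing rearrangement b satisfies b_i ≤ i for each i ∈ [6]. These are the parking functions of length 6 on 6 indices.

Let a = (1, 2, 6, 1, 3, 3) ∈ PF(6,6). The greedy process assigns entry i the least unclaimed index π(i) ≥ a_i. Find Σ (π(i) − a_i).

5

Σπ = 21 ({1..6} each once); Σa = 1+2+6+1+3+3 = 16; disp = 21−16 = 5.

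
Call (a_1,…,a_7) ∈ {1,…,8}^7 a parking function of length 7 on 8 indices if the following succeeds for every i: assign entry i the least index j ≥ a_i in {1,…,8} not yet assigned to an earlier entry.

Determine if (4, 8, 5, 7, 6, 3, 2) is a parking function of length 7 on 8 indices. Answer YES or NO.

Order a: b = (2, 3, 4, 5, 6, 7, 8).
  b_1=2 ≤ 2
  b_2=3 ≤ 3
  b_3=4 ≤ 4
  b_4=5 ≤ 5
  b_5=6 ≤ 6
  b_6=7 ≤ 7
  b_7=8 ≤ 8
All bounds hold ⇒ YES

YES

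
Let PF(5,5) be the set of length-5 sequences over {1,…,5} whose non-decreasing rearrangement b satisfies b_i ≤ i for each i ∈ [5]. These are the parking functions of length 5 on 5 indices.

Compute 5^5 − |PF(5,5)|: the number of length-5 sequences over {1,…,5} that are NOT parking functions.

1829

#PF = 1·6^4 = 1·1296 = 1296 [KW]
One tuple (5,4,3,4,1) → sorted (1,3,4,4,5): b_2=3>2, not a PF.
5^5 − 1296 = 3125 − 1296 = 1829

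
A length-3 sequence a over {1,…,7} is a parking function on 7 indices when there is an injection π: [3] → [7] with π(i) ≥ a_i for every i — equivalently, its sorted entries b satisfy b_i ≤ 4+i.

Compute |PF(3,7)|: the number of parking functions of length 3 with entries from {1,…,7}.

320

#PF = (7+1−3)·(7+1)^{3−1} = 5 · 64 = 320 [KW]
E.g. (4,6,4) → sorted (4,4,6): b_i ≤ 4+i ∀i, a PF.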